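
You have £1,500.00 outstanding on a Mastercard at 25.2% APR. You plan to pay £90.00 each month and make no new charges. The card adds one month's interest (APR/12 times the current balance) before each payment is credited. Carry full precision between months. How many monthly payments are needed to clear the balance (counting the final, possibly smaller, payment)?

21 months

Monthly rate r = 25.2%/12 = 2.1% = 0.021.
Recurrence: B ← B·(1+r) − £90.00.
Month 1: interest £31.50; balance after payment £1,441.50.
Month 2: interest £30.27; balance after payment £1,381.77.
Closed form: n = −ln(1 − rB₀/P)/ln(1+r) = −ln(0.65)/ln(1.021) ≈ 20.728, so the balance reaches zero during payment 21.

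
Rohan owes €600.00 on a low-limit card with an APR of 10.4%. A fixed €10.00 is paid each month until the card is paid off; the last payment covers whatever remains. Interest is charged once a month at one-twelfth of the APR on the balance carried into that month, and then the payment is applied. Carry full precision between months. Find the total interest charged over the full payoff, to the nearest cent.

Monthly rate r = 10.4%/12 = 0.866667% = 0.00866667.
Payoff takes n = ⌈−ln(1 − rB₀/P)/ln(1+r)⌉ = ⌈85.055⌉ = 86 payments; the last is €0.55.
Total paid = 85·€10.00 + €0.55 = €850.55.
Total interest = total paid − principal = €850.55 − €600.00 = €250.55.

€250.55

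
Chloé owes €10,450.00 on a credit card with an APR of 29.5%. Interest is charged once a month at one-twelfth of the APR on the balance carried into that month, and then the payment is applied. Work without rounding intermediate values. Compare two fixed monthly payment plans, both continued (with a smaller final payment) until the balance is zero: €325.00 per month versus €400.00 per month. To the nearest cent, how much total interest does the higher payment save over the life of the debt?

Monthly rate r = 29.5%/12 = 2.45833% = 0.0245833.
At €325.00/mo: n = ⌈−ln(1 − rB₀/P)/ln(1+r)⌉ = 65 payments (last €114.39); total interest = total paid − €10,450.00 = €10,464.39.
At €400.00/mo: 43 payments (last €130.83); total interest €6,480.83.
Interest saved = €10,464.39 − €6,480.83 = €3,983.56.

€3,983.56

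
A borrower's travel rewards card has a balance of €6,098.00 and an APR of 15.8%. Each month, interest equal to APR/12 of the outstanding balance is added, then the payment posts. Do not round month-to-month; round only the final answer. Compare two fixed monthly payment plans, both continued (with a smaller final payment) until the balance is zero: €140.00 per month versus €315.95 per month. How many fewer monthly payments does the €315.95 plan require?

43 fewer payments

Monthly rate r = 15.8%/12 = 1.31667% = 0.0131667.
At €140.00/mo: n = ⌈−ln(1 − rB₀/P)/ln(1+r)⌉ = 66 payments (last €20.45); total interest = total paid − €6,098.00 = €3,022.45.
At €315.95/mo: 23 payments (last €131.39); total interest €984.29.
Payments saved = 66 − 23 = 43.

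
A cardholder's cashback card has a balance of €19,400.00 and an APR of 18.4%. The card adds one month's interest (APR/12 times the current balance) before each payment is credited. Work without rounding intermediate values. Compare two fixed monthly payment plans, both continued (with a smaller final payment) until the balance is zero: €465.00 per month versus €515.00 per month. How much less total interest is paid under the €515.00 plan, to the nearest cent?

Monthly rate r = 18.4%/12 = 1.53333% = 0.0153333.
At €465.00/mo: n = ⌈−ln(1 − rB₀/P)/ln(1+r)⌉ = 68 payments (last €40.57); total interest = total paid − €19,400.00 = €11,795.57.
At €515.00/mo: 57 payments (last €328.00); total interest €9,768.00.
Interest saved = €11,795.57 − €9,768.00 = €2,027.57.

€2,027.57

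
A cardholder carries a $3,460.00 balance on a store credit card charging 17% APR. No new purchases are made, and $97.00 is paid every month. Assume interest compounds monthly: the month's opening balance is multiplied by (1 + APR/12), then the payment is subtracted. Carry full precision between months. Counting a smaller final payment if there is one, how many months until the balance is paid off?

Monthly rate r = 17%/12 = 1.41667% = 0.0141667.
Recurrence: B ← B·(1+r) − $97.00.
Month 1: interest $49.02; balance after payment $3,412.02.
Month 2: interest $48.34; balance after payment $3,363.35.
Closed form: n = −ln(1 − rB₀/P)/ln(1+r) = −ln(0.49467)/ln(1.01417) ≈ 50.035, so the balance reaches zero during payment 51.

51 payments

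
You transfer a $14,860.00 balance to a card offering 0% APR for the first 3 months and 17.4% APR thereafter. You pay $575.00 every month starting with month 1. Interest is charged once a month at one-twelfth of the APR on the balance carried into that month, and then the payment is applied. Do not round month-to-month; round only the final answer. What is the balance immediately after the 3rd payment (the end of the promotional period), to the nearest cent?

$13,135.00

Promo months 1–3 at r₀ = 0%/12 = 0; months 4+ at r₁ = 17.4%/12 = 0.0145.
After month 3 (no interest yet): B = $14,860.00 − 3·$575.00 = $13,135.00.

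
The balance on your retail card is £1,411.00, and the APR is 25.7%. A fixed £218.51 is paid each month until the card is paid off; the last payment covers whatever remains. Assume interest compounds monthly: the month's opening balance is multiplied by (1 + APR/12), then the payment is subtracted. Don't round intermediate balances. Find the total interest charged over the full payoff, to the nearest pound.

Monthly rate r = 25.7%/12 = 2.14167% = 0.0214167.
Payoff takes n = ⌈−ln(1 − rB₀/P)/ln(1+r)⌉ = ⌈7.024⌉ = 8 payments; the last is £5.30.
Total paid = 7·£218.51 + £5.30 = £1,534.87.
Total interest = total paid − principal = £1,534.87 − £1,411.00 = £123.87.

£124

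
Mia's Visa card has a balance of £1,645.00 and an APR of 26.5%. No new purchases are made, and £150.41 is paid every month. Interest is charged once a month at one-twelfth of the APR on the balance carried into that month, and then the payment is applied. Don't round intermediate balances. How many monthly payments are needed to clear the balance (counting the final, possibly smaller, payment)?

Monthly rate r = 26.5%/12 = 2.20833% = 0.0220833.
Recurrence: B ← B·(1+r) − £150.41.
Month 1: interest £36.33; balance after payment £1,530.92.
Month 2: interest £33.81; balance after payment £1,414.31.
Closed form: n = −ln(1 − rB₀/P)/ln(1+r) = −ln(0.75848)/ln(1.02208) ≈ 12.656, so the balance reaches zero during payment 13.

13 months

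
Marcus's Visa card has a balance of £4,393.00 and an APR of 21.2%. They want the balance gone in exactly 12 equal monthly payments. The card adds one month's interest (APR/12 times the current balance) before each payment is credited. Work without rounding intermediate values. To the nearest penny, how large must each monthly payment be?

Monthly rate r = 21.2%/12 = 1.76667% = 0.0176667.
Level-payment amortization: P = B₀·r / (1 − (1+r)^(−n)) = 4393.00·0.0176667 / (1 − 1.01767^(−12)).
Denominator 1 − (1+r)^(−12) = 0.189536604.
P = 77.6097 / 0.189536604 ≈ 409.47.

£409.47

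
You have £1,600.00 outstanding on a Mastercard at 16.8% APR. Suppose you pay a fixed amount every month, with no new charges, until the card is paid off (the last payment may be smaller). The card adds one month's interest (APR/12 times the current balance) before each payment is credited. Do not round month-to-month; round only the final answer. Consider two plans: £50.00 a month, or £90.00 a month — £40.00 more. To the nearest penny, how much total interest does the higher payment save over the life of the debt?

£284.19

Monthly rate r = 16.8%/12 = 1.4% = 0.014.
At £50.00/mo: n = ⌈−ln(1 − rB₀/P)/ln(1+r)⌉ = 43 payments (last £37.06); total interest = total paid − £1,600.00 = £537.06.
At £90.00/mo: 21 payments (last £52.87); total interest £252.87.
Interest saved = £537.06 − £252.87 = £284.19.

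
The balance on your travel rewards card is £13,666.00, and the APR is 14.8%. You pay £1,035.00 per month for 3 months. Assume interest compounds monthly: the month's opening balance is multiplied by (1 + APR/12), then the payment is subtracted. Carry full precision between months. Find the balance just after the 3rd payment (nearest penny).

Monthly rate r = 14.8%/12 = 1.23333% = 0.0123333.
Each month: B ← B·(1+r) − £1,035.00.
Month 1: interest £168.55; balance after payment £12,799.55.
Month 2: interest £157.86; balance after payment £11,922.41.
Month 3: interest £147.04; balance after payment £11,034.45.

£11,034.45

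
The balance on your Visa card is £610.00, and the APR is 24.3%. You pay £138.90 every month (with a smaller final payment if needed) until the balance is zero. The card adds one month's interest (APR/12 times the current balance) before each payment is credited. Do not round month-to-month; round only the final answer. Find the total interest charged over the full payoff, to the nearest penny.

Monthly rate r = 24.3%/12 = 2.025% = 0.02025.
Payoff takes n = ⌈−ln(1 − rB₀/P)/ln(1+r)⌉ = ⌈4.646⌉ = 5 payments; the last is £90.01.
Total paid = 4·£138.90 + £90.01 = £645.61.
Total interest = total paid − principal = £645.61 − £610.00 = £35.61.

£35.61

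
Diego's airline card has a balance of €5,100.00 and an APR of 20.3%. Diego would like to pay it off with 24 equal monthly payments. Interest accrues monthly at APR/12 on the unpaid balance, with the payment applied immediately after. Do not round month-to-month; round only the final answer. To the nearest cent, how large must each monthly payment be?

Monthly rate r = 20.3%/12 = 1.69167% = 0.0169167.
Level-payment amortization: P = B₀·r / (1 − (1+r)^(−n)) = 5100.00·0.0169167 / (1 − 1.01692^(−24)).
Denominator 1 − (1+r)^(−24) = 0.331423304.
P = 86.275 / 0.331423304 ≈ 260.32.

€260.32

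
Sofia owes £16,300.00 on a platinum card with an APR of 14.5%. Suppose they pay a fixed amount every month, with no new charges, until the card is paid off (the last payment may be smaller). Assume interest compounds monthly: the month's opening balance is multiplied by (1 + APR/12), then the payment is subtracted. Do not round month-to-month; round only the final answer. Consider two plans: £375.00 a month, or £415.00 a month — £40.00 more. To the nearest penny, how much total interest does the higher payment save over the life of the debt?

Monthly rate r = 14.5%/12 = 1.20833% = 0.0120833.
At £375.00/mo: n = ⌈−ln(1 − rB₀/P)/ln(1+r)⌉ = 63 payments (last £7.28); total interest = total paid − £16,300.00 = £6,957.28.
At £415.00/mo: 54 payments (last £242.95); total interest £5,937.95.
Interest saved = £6,957.28 − £5,937.95 = £1,019.33.

£1,019.33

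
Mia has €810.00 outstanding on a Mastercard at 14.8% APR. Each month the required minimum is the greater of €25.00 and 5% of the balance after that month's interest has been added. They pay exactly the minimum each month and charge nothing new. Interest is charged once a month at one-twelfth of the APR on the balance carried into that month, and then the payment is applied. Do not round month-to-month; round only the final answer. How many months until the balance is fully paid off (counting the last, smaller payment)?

36 months

Monthly rate r = 14.8%/12 = 1.23333% = 0.0123333.
While 5% of the post-interest balance exceeds €25.00, each month B ← (B·(1+r))·(1 − 0.05), i.e. B shrinks by the factor (1+r)·0.95 = 0.96172.
This holds for months 1–13. Entering month 14 the balance is €487.64; 5% of the post-interest balance is now below €25.00, so the flat €25.00 minimum applies from here.
From month 14 a fixed €25.00 at rate r clears €487.64 in 23 more payments. Total: 13 + 23 = 36 months.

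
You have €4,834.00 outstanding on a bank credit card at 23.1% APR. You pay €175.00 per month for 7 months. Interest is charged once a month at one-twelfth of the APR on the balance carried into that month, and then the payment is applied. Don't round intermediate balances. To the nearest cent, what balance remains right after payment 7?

Monthly rate r = 23.1%/12 = 1.925% = 0.01925.
Each month: B ← B·(1+r) − €175.00.
Month 1: interest €93.05; balance after payment €4,752.05.
Month 2: interest €91.48; balance after payment €4,668.53.
Month 3: interest €89.87; balance after payment €4,583.40.
Month 4: interest €88.23; balance after payment €4,496.63.
Month 5: interest €86.56; balance after payment €4,408.19.
Month 6: interest €84.86; balance after payment €4,318.05.
Month 7: interest €83.12; balance after payment €4,226.17.

€4,226.17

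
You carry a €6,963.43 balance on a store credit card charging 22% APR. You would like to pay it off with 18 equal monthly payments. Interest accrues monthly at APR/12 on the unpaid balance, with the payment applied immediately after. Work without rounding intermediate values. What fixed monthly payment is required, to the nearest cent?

Monthly rate r = 22%/12 = 1.83333% = 0.0183333.
Level-payment amortization: P = B₀·r / (1 − (1+r)^(−n)) = 6963.43·0.0183333 / (1 − 1.01833^(−18)).
Denominator 1 − (1+r)^(−18) = 0.278924529.
P = 127.663 / 0.278924529 ≈ 457.70.

€457.70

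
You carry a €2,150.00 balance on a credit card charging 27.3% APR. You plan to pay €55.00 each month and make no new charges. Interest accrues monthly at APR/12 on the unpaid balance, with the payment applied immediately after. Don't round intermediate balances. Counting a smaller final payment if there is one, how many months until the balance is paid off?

98 months

Monthly rate r = 27.3%/12 = 2.275% = 0.02275.
Recurrence: B ← B·(1+r) − €55.00.
Month 1: interest €48.91; balance after payment €2,143.91.
Month 2: interest €48.77; balance after payment €2,137.69.
Closed form: n = −ln(1 − rB₀/P)/ln(1+r) = −ln(0.11068)/ln(1.02275) ≈ 97.848, so the balance reaches zero during payment 98.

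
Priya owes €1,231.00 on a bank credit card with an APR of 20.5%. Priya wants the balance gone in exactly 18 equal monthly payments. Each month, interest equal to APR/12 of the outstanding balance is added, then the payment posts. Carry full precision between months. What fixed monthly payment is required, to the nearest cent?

Monthly rate r = 20.5%/12 = 1.70833% = 0.0170833.
Level-payment amortization: P = B₀·r / (1 − (1+r)^(−n)) = 1231.00·0.0170833 / (1 − 1.01708^(−18)).
Denominator 1 − (1+r)^(−18) = 0.262805101.
P = 21.0296 / 0.262805101 ≈ 80.02.

€80.02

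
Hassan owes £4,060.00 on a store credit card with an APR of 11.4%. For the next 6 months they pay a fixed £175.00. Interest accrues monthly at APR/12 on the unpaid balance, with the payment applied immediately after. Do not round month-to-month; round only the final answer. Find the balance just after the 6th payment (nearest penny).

Monthly rate r = 11.4%/12 = 0.95% = 0.0095.
Each month: B ← B·(1+r) − £175.00.
Month 1: interest £38.57; balance after payment £3,923.57.
Month 2: interest £37.27; balance after payment £3,785.84.
Month 3: interest £35.97; balance after payment £3,646.81.
Month 4: interest £34.64; balance after payment £3,506.45.
Month 5: interest £33.31; balance after payment £3,364.77.
Month 6: interest £31.97; balance after payment £3,221.73.

£3,221.73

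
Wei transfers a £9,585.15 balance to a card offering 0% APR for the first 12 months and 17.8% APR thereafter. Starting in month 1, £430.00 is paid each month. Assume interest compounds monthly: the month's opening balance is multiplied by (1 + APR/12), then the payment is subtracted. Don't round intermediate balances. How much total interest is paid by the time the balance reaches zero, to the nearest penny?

Promo months 1–12 at r₀ = 0%/12 = 0; months 13+ at r₁ = 17.8%/12 = 0.0148333.
After month 12 (no interest yet): B = £9,585.15 − 12·£430.00 = £4,425.15.
Then at r₁ with £430.00/mo: n₂ = −ln(1 − r₁·B/P)/ln(1+r₁) ≈ 11.25 → 12 more payments.
Total paid = 23·£430.00 + £107.88 = £9,997.88; interest = £9,997.88 − £9,585.15 = £412.73.

£412.73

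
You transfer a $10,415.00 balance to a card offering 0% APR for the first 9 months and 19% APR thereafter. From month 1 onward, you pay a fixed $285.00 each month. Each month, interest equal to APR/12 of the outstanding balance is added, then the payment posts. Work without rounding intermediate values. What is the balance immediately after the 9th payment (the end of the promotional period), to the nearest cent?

Promo months 1–9 at r₀ = 0%/12 = 0; months 10+ at r₁ = 19%/12 = 0.0158333.
After month 9 (no interest yet): B = $10,415.00 − 9·$285.00 = $7,850.00.

$7,850.00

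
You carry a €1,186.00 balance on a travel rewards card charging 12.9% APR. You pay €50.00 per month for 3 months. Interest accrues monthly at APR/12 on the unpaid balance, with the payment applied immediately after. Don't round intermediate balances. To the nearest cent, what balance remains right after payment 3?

Monthly rate r = 12.9%/12 = 1.075% = 0.01075.
Each month: B ← B·(1+r) − €50.00.
Month 1: interest €12.75; balance after payment €1,148.75.
Month 2: interest €12.35; balance after payment €1,111.10.
Month 3: interest €11.94; balance after payment €1,073.04.

€1,073.04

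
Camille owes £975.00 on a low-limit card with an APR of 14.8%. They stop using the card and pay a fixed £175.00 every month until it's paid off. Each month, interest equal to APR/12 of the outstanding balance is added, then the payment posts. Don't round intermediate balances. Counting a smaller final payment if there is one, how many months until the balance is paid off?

6 months

Monthly rate r = 14.8%/12 = 1.23333% = 0.0123333.
Recurrence: B ← B·(1+r) − £175.00.
Month 1: interest £12.03; balance after payment £812.02.
Month 2: interest £10.01; balance after payment £647.04.
Month 3: interest £7.98; balance after payment £480.02.
Month 4: interest £5.92; balance after payment £310.94.
Month 5: interest £3.83; balance after payment £139.78.
Month 6: interest £1.72; balance after payment £0.00.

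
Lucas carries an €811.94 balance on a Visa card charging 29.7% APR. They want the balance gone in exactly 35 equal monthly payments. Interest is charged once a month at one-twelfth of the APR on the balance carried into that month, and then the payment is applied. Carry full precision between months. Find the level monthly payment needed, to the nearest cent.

€34.95

Monthly rate r = 29.7%/12 = 2.475% = 0.02475.
Level-payment amortization: P = B₀·r / (1 − (1+r)^(−n)) = 811.94·0.02475 / (1 − 1.02475^(−35)).
Denominator 1 − (1+r)^(−35) = 0.575016024.
P = 20.0955 / 0.575016024 ≈ 34.95.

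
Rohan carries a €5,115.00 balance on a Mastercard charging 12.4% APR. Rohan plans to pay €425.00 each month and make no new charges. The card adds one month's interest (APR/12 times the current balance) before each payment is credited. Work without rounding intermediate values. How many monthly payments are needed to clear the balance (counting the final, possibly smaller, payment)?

13 months

Monthly rate r = 12.4%/12 = 1.03333% = 0.0103333.
Recurrence: B ← B·(1+r) − €425.00.
Month 1: interest €52.85; balance after payment €4,742.85.
Month 2: interest €49.01; balance after payment €4,366.86.
Closed form: n = −ln(1 − rB₀/P)/ln(1+r) = −ln(0.87564)/ln(1.01033) ≈ 12.918, so the balance reaches zero during payment 13.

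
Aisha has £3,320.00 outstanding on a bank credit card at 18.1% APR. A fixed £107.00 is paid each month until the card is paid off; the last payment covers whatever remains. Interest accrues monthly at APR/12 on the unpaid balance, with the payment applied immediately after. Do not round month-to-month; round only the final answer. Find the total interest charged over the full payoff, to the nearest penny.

Monthly rate r = 18.1%/12 = 1.50833% = 0.0150833.
Payoff takes n = ⌈−ln(1 − rB₀/P)/ln(1+r)⌉ = ⌈42.157⌉ = 43 payments; the last is £16.93.
Total paid = 42·£107.00 + £16.93 = £4,510.93.
Total interest = total paid − principal = £4,510.93 − £3,320.00 = £1,190.93.

£1,190.93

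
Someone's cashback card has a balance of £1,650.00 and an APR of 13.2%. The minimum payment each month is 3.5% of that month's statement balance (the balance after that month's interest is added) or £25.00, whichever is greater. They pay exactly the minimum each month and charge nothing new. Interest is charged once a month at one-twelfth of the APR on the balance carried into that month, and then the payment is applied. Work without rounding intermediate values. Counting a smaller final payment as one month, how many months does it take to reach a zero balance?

Monthly rate r = 13.2%/12 = 1.1% = 0.011.
While 3.5% of the post-interest balance exceeds £25.00, each month B ← (B·(1+r))·(1 − 0.035), i.e. B shrinks by the factor (1+r)·0.965 = 0.97561.
This holds for months 1–35. Entering month 36 the balance is £695.39; 3.5% of the post-interest balance is now below £25.00, so the flat £25.00 minimum applies from here.
From month 36 a fixed £25.00 at rate r clears £695.39 in 34 more payments. Total: 35 + 34 = 69 months.

69 months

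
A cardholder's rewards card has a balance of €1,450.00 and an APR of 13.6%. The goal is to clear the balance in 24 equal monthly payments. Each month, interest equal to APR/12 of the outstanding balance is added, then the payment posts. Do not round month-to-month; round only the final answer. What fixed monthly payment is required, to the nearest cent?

€69.34

Monthly rate r = 13.6%/12 = 1.13333% = 0.0113333.
Level-payment amortization: P = B₀·r / (1 − (1+r)^(−n)) = 1450.00·0.0113333 / (1 − 1.01133^(−24)).
Denominator 1 − (1+r)^(−24) = 0.236979373.
P = 16.4333 / 0.236979373 ≈ 69.34.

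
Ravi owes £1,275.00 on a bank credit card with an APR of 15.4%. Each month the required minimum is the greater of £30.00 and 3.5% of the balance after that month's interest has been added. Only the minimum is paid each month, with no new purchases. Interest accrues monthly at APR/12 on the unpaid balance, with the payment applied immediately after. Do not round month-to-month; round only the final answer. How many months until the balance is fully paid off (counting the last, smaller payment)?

54 months

Monthly rate r = 15.4%/12 = 1.28333% = 0.0128333.
While 3.5% of the post-interest balance exceeds £30.00, each month B ← (B·(1+r))·(1 − 0.035), i.e. B shrinks by the factor (1+r)·0.965 = 0.97738.
This holds for months 1–18. Entering month 19 the balance is £844.67; 3.5% of the post-interest balance is now below £30.00, so the flat £30.00 minimum applies from here.
From month 19 a fixed £30.00 at rate r clears £844.67 in 36 more payments. Total: 18 + 36 = 54 months.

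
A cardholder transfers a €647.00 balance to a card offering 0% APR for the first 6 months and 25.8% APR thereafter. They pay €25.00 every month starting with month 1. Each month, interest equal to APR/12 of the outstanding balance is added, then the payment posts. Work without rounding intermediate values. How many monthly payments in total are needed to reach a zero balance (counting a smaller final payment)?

Promo months 1–6 at r₀ = 0%/12 = 0; months 7+ at r₁ = 25.8%/12 = 0.0215.
After month 6 (no interest yet): B = €647.00 − 6·€25.00 = €497.00.
Then at r₁ with €25.00/mo: n₂ = −ln(1 − r₁·B/P)/ln(1+r₁) ≈ 26.21 → 27 more payments.

33 months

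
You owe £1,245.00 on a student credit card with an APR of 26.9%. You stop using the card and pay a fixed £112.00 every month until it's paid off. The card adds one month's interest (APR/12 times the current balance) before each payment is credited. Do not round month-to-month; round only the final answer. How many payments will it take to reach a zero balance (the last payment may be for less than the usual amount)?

Monthly rate r = 26.9%/12 = 2.24167% = 0.0224167.
Recurrence: B ← B·(1+r) − £112.00.
Month 1: interest £27.91; balance after payment £1,160.91.
Month 2: interest £26.02; balance after payment £1,074.93.
Closed form: n = −ln(1 − rB₀/P)/ln(1+r) = −ln(0.75081)/ln(1.02242) ≈ 12.928, so the balance reaches zero during payment 13.

13 months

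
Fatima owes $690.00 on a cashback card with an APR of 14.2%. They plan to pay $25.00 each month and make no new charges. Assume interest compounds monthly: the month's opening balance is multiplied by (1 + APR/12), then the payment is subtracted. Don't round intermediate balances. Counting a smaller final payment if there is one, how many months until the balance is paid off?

Monthly rate r = 14.2%/12 = 1.18333% = 0.0118333.
Recurrence: B ← B·(1+r) − $25.00.
Month 1: interest $8.16; balance after payment $673.16.
Month 2: interest $7.97; balance after payment $656.13.
Closed form: n = −ln(1 − rB₀/P)/ln(1+r) = −ln(0.6734)/ln(1.01183) ≈ 33.613, so the balance reaches zero during payment 34.

34 months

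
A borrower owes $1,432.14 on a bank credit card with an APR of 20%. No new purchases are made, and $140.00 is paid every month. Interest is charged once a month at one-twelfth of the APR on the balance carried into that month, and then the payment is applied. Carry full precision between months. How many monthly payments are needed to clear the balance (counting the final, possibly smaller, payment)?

12 payments

Monthly rate r = 20%/12 = 1.66667% = 0.0166667.
Recurrence: B ← B·(1+r) − $140.00.
Month 1: interest $23.87; balance after payment $1,316.01.
Month 2: interest $21.93; balance after payment $1,197.94.
Closed form: n = −ln(1 − rB₀/P)/ln(1+r) = −ln(0.82951)/ln(1.01667) ≈ 11.309, so the balance reaches zero during payment 12.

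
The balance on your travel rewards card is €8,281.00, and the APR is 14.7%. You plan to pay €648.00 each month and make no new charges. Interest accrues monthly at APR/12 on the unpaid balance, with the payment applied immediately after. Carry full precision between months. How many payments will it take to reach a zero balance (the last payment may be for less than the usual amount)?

Monthly rate r = 14.7%/12 = 1.225% = 0.01225.
Recurrence: B ← B·(1+r) − €648.00.
Month 1: interest €101.44; balance after payment €7,734.44.
Month 2: interest €94.75; balance after payment €7,181.19.
Closed form: n = −ln(1 − rB₀/P)/ln(1+r) = −ln(0.84345)/ln(1.01225) ≈ 13.983, so the balance reaches zero during payment 14.

14 payments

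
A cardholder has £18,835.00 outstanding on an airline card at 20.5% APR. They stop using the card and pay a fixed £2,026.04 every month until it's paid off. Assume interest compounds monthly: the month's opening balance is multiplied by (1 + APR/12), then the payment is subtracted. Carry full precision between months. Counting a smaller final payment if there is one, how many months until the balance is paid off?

11 payments

Monthly rate r = 20.5%/12 = 1.70833% = 0.0170833.
Recurrence: B ← B·(1+r) − £2,026.04.
Month 1: interest £321.76; balance after payment £17,130.72.
Month 2: interest £292.65; balance after payment £15,397.33.
Closed form: n = −ln(1 − rB₀/P)/ln(1+r) = −ln(0.84119)/ln(1.01708) ≈ 10.210, so the balance reaches zero during payment 11.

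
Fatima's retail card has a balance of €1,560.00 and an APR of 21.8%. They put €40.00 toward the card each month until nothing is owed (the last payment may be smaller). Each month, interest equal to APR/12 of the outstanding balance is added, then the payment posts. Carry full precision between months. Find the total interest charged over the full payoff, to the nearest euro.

Monthly rate r = 21.8%/12 = 1.81667% = 0.0181667.
Payoff takes n = ⌈−ln(1 − rB₀/P)/ln(1+r)⌉ = ⌈68.470⌉ = 69 payments; the last is €18.91.
Total paid = 68·€40.00 + €18.91 = €2,738.91.
Total interest = total paid − principal = €2,738.91 − €1,560.00 = €1,178.91.

€1,179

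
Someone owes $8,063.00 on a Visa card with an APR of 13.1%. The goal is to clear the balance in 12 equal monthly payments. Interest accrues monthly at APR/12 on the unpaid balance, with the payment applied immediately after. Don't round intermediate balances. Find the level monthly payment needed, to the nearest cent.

$720.54

Monthly rate r = 13.1%/12 = 1.09167% = 0.0109167.
Level-payment amortization: P = B₀·r / (1 − (1+r)^(−n)) = 8063.00·0.0109167 / (1 − 1.01092^(−12)).
Denominator 1 − (1+r)^(−12) = 0.122159285.
P = 88.0211 / 0.122159285 ≈ 720.54.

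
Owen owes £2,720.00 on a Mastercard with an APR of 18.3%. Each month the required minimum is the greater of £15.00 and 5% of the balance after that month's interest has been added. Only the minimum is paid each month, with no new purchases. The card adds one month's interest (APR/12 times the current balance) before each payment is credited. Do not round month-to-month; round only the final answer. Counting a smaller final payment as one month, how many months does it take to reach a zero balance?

Monthly rate r = 18.3%/12 = 1.525% = 0.01525.
While 5% of the post-interest balance exceeds £15.00, each month B ← (B·(1+r))·(1 − 0.05), i.e. B shrinks by the factor (1+r)·0.95 = 0.96449.
This holds for months 1–62. Entering month 63 the balance is £289.04; 5% of the post-interest balance is now below £15.00, so the flat £15.00 minimum applies from here.
From month 63 a fixed £15.00 at rate r clears £289.04 in 23 more payments. Total: 62 + 23 = 85 months.

85 months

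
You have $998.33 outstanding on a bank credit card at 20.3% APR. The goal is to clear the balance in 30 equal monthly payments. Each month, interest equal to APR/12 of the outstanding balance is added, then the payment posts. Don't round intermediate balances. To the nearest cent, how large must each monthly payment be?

$42.71

Monthly rate r = 20.3%/12 = 1.69167% = 0.0169167.
Level-payment amortization: P = B₀·r / (1 − (1+r)^(−n)) = 998.33·0.0169167 / (1 − 1.01692^(−30)).
Denominator 1 − (1+r)^(−30) = 0.395440509.
P = 16.8884 / 0.395440509 ≈ 42.71.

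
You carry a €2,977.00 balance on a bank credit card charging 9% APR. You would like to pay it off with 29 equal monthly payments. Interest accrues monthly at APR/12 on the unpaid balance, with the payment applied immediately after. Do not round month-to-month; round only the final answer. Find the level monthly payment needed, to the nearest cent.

Monthly rate r = 9%/12 = 0.75% = 0.0075.
Level-payment amortization: P = B₀·r / (1 − (1+r)^(−n)) = 2977.00·0.0075 / (1 − 1.0075^(−29)).
Denominator 1 − (1+r)^(−29) = 0.1948192.
P = 22.3275 / 0.1948192 ≈ 114.61.

€114.61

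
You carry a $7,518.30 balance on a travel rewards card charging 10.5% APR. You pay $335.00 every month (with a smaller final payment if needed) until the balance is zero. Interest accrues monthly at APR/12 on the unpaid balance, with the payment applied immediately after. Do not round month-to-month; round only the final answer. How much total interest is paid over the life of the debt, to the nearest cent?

$888.44

Monthly rate r = 10.5%/12 = 0.875% = 0.00875.
Payoff takes n = ⌈−ln(1 − rB₀/P)/ln(1+r)⌉ = ⌈25.094⌉ = 26 payments; the last is $31.74.
Total paid = 25·$335.00 + $31.74 = $8,406.74.
Total interest = total paid − principal = $8,406.74 − $7,518.30 = $888.44.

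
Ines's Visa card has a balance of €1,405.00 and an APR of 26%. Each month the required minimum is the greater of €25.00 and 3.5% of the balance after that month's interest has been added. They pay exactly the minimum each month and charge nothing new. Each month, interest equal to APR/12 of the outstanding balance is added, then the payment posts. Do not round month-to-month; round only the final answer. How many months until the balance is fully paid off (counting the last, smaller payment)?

Monthly rate r = 26%/12 = 2.16667% = 0.0216667.
While 3.5% of the post-interest balance exceeds €25.00, each month B ← (B·(1+r))·(1 − 0.035), i.e. B shrinks by the factor (1+r)·0.965 = 0.98591.
This holds for months 1–50. Entering month 51 the balance is €691.04; 3.5% of the post-interest balance is now below €25.00, so the flat €25.00 minimum applies from here.
From month 51 a fixed €25.00 at rate r clears €691.04 in 43 more payments. Total: 50 + 43 = 93 months.

93 months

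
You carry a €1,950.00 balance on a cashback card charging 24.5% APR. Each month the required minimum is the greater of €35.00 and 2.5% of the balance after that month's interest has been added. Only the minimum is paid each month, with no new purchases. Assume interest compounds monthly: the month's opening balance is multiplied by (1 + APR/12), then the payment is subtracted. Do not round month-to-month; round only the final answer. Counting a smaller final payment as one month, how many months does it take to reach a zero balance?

149 months

Monthly rate r = 24.5%/12 = 2.04167% = 0.0204167.
While 2.5% of the post-interest balance exceeds €35.00, each month B ← (B·(1+r))·(1 − 0.025), i.e. B shrinks by the factor (1+r)·0.975 = 0.99491.
This holds for months 1–69. Entering month 70 the balance is €1,370.89; 2.5% of the post-interest balance is now below €35.00, so the flat €35.00 minimum applies from here.
From month 70 a fixed €35.00 at rate r clears €1,370.89 in 80 more payments. Total: 69 + 80 = 149 months.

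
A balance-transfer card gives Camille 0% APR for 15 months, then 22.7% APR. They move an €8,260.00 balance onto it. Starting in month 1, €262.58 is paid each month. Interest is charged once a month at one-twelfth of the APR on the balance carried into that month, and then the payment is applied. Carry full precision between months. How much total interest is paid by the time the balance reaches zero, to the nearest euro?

Promo months 1–15 at r₀ = 0%/12 = 0; months 16+ at r₁ = 22.7%/12 = 0.0189167.
After month 15 (no interest yet): B = €8,260.00 − 15·€262.58 = €4,321.30.
Then at r₁ with €262.58/mo: n₂ = −ln(1 − r₁·B/P)/ln(1+r₁) ≈ 19.90 → 20 more payments.
Total paid = 34·€262.58 + €237.14 = €9,164.86; interest = €9,164.86 − €8,260.00 = €904.86.

€905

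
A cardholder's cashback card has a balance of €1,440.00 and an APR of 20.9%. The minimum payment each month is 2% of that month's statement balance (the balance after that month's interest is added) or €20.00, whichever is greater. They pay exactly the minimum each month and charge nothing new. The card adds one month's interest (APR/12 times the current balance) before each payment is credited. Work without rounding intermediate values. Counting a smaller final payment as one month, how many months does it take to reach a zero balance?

243 months

Monthly rate r = 20.9%/12 = 1.74167% = 0.0174167.
While 2% of the post-interest balance exceeds €20.00, each month B ← (B·(1+r))·(1 − 0.02), i.e. B shrinks by the factor (1+r)·0.98 = 0.99707.
This holds for months 1–131. Entering month 132 the balance is €980.23; 2% of the post-interest balance is now below €20.00, so the flat €20.00 minimum applies from here.
From month 132 a fixed €20.00 at rate r clears €980.23 in 112 more payments. Total: 131 + 112 = 243 months.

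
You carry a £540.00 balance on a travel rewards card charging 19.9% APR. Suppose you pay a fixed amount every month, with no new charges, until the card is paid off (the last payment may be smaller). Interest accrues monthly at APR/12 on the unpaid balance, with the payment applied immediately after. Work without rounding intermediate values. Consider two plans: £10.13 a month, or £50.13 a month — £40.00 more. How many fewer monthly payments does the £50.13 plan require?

Monthly rate r = 19.9%/12 = 1.65833% = 0.0165833.
At £10.13/mo: n = ⌈−ln(1 − rB₀/P)/ln(1+r)⌉ = 131 payments (last £9.91); total interest = total paid − £540.00 = £786.81.
At £50.13/mo: 12 payments (last £48.38); total interest £59.81.
Payments saved = 131 − 12 = 119.

119 fewer payments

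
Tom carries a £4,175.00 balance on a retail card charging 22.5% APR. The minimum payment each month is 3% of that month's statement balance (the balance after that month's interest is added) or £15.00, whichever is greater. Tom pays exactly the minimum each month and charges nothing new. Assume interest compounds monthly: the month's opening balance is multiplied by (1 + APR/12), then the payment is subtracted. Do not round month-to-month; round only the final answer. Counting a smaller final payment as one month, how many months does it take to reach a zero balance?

232 months

Monthly rate r = 22.5%/12 = 1.875% = 0.01875.
While 3% of the post-interest balance exceeds £15.00, each month B ← (B·(1+r))·(1 − 0.03), i.e. B shrinks by the factor (1+r)·0.97 = 0.98819.
This holds for months 1–181. Entering month 182 the balance is £485.94; 3% of the post-interest balance is now below £15.00, so the flat £15.00 minimum applies from here.
From month 182 a fixed £15.00 at rate r clears £485.94 in 51 more payments. Total: 181 + 51 = 232 months.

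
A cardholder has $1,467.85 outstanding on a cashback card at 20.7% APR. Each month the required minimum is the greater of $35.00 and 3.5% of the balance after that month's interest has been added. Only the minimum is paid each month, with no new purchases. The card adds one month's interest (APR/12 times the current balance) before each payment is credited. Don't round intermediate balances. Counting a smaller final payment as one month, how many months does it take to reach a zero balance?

61 months

Monthly rate r = 20.7%/12 = 1.725% = 0.01725.
While 3.5% of the post-interest balance exceeds $35.00, each month B ← (B·(1+r))·(1 − 0.035), i.e. B shrinks by the factor (1+r)·0.965 = 0.98165.
This holds for months 1–22. Entering month 23 the balance is $976.54; 3.5% of the post-interest balance is now below $35.00, so the flat $35.00 minimum applies from here.
From month 23 a fixed $35.00 at rate r clears $976.54 in 39 more payments. Total: 22 + 39 = 61 months.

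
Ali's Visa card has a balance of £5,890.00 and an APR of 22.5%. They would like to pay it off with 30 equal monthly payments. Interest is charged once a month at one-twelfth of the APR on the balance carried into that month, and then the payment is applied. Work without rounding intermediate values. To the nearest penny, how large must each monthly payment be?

Monthly rate r = 22.5%/12 = 1.875% = 0.01875.
Level-payment amortization: P = B₀·r / (1 − (1+r)^(−n)) = 5890.00·0.01875 / (1 − 1.01875^(−30)).
Denominator 1 − (1+r)^(−30) = 0.427241758.
P = 110.438 / 0.427241758 ≈ 258.49.

£258.49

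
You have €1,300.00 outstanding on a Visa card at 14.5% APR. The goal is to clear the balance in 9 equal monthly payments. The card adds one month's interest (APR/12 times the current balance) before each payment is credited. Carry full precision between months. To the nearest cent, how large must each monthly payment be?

Monthly rate r = 14.5%/12 = 1.20833% = 0.0120833.
Level-payment amortization: P = B₀·r / (1 − (1+r)^(−n)) = 1300.00·0.0120833 / (1 − 1.01208^(−9)).
Denominator 1 − (1+r)^(−9) = 0.102460559.
P = 15.7083 / 0.102460559 ≈ 153.31.

€153.31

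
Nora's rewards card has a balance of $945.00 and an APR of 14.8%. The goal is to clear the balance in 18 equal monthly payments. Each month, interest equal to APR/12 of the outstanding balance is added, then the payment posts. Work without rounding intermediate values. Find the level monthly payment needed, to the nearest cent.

Monthly rate r = 14.8%/12 = 1.23333% = 0.0123333.
Level-payment amortization: P = B₀·r / (1 − (1+r)^(−n)) = 945.00·0.0123333 / (1 − 1.01233^(−18)).
Denominator 1 − (1+r)^(−18) = 0.197996377.
P = 11.655 / 0.197996377 ≈ 58.86.

$58.86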